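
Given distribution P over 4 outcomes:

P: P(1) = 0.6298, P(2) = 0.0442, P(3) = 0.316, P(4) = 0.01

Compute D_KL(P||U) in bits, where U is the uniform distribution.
0.7894 bits

U(i) = 1/4 for all i

D_KL(P||U) = Σ P(x) log₂(P(x) / (1/4))
           = Σ P(x) log₂(P(x)) + log₂(4)
           = log₂(4) - H(P)

H(P) = -Σ P(x) log₂(P(x)):
  -P(1)·log₂(P(1)) = -(0.6298)·log₂(0.6298) = 0.42010
  -P(2)·log₂(P(2)) = -(0.0442)·log₂(0.0442) = 0.19889
  -P(3)·log₂(P(3)) = -(0.316)·log₂(0.316) = 0.52519
  -P(4)·log₂(P(4)) = -(0.01)·log₂(0.01) = 0.06644
H(P) = 0.42010 + 0.19889 + 0.52519 + 0.06644 = 1.21062 bits

log₂(4) = 2.00000 bits

D_KL(P||U) = 2.00000 - 1.21062 = 0.78938 ≈ 0.7894 bits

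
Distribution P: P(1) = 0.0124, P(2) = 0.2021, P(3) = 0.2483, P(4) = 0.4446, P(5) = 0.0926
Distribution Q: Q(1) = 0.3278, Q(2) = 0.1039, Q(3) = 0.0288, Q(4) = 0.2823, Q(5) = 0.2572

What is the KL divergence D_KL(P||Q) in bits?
1.0620 bits

D_KL(P||Q) = Σ P(x) log₂(P(x)/Q(x))

Computing term by term:
  P(1)·log₂(P(1)/Q(1)) = 0.0124·log₂(0.0124/0.3278) = -0.05858
  P(2)·log₂(P(2)/Q(2)) = 0.2021·log₂(0.2021/0.1039) = 0.19399
  P(3)·log₂(P(3)/Q(3)) = 0.2483·log₂(0.2483/0.0288) = 0.77170
  P(4)·log₂(P(4)/Q(4)) = 0.4446·log₂(0.4446/0.2823) = 0.29134
  P(5)·log₂(P(5)/Q(5)) = 0.0926·log₂(0.0926/0.2572) = -0.13647

D_KL(P||Q) = -0.05858 + 0.19399 + 0.77170 + 0.29134 - 0.13647 = 1.06198 ≈ 1.0620 bits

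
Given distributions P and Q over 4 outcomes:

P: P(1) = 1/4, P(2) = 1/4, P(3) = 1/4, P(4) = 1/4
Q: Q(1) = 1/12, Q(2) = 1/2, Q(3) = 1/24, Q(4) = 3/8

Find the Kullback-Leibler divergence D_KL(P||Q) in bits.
0.6462 bits

D_KL(P||Q) = Σ P(x) log₂(P(x)/Q(x))

Computing term by term:
  P(1)·log₂(P(1)/Q(1)) = (1/4)·log₂((1/4)/(1/12)) = 0.39624
  P(2)·log₂(P(2)/Q(2)) = (1/4)·log₂((1/4)/(1/2)) = -0.25000
  P(3)·log₂(P(3)/Q(3)) = (1/4)·log₂((1/4)/(1/24)) = 0.64624
  P(4)·log₂(P(4)/Q(4)) = (1/4)·log₂((1/4)/(3/8)) = -0.14624

D_KL(P||Q) = 0.39624 - 0.25000 + 0.64624 - 0.14624 = 0.64624 ≈ 0.6462 bits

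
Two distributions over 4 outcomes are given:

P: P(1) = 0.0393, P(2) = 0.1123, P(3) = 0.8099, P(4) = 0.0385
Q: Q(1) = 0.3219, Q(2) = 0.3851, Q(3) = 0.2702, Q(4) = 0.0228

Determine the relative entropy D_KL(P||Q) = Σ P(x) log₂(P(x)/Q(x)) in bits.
0.9929 bits

D_KL(P||Q) = Σ P(x) log₂(P(x)/Q(x))

Computing term by term:
  P(1)·log₂(P(1)/Q(1)) = 0.0393·log₂(0.0393/0.3219) = -0.11924
  P(2)·log₂(P(2)/Q(2)) = 0.1123·log₂(0.1123/0.3851) = -0.19966
  P(3)·log₂(P(3)/Q(3)) = 0.8099·log₂(0.8099/0.2702) = 1.28265
  P(4)·log₂(P(4)/Q(4)) = 0.0385·log₂(0.0385/0.0228) = 0.02910

D_KL(P||Q) = -0.11924 - 0.19966 + 1.28265 + 0.02910 = 0.99285 ≈ 0.9929 bits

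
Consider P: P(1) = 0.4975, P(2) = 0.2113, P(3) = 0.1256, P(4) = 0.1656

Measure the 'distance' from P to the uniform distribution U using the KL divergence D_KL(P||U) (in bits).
0.2195 bits

U(i) = 1/4 for all i

D_KL(P||U) = Σ P(x) log₂(P(x) / (1/4))
           = Σ P(x) log₂(P(x)) + log₂(4)
           = log₂(4) - H(P)

H(P) = -Σ P(x) log₂(P(x)):
  -P(1)·log₂(P(1)) = -(0.4975)·log₂(0.4975) = 0.50110
  -P(2)·log₂(P(2)) = -(0.2113)·log₂(0.2113) = 0.47387
  -P(3)·log₂(P(3)) = -(0.1256)·log₂(0.1256) = 0.37593
  -P(4)·log₂(P(4)) = -(0.1656)·log₂(0.1656) = 0.42960
H(P) = 0.50110 + 0.47387 + 0.37593 + 0.42960 = 1.78050 bits

log₂(4) = 2.00000 bits

D_KL(P||U) = 2.00000 - 1.78050 = 0.21950 ≈ 0.2195 bits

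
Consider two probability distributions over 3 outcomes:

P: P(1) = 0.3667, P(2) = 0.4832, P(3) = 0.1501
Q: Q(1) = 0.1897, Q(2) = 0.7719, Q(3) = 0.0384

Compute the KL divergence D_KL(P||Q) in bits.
0.3174 bits

D_KL(P||Q) = Σ P(x) log₂(P(x)/Q(x))

Computing term by term:
  P(1)·log₂(P(1)/Q(1)) = 0.3667·log₂(0.3667/0.1897) = 0.34869
  P(2)·log₂(P(2)/Q(2)) = 0.4832·log₂(0.4832/0.7719) = -0.32654
  P(3)·log₂(P(3)/Q(3)) = 0.1501·log₂(0.1501/0.0384) = 0.29521

D_KL(P||Q) = 0.34869 - 0.32654 + 0.29521 = 0.31736 ≈ 0.3174 bits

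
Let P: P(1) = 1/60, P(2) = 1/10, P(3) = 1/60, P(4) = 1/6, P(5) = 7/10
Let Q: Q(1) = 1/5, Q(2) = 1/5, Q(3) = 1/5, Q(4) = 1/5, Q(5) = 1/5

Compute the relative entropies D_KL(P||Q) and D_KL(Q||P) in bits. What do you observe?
D_KL(P||Q) = 1.0018 bits, D_KL(Q||P) = 1.3251 bits. The two directions give different values (D_KL(Q||P) exceeds D_KL(P||Q) by 0.3233 bits): KL divergence is asymmetric.

D_KL(P||Q) = Σ P(x) log₂(P(x)/Q(x))

Computing term by term:
  P(1)·log₂(P(1)/Q(1)) = (1/60)·log₂((1/60)/(1/5)) = -0.05975
  P(2)·log₂(P(2)/Q(2)) = (1/10)·log₂((1/10)/(1/5)) = -0.10000
  P(3)·log₂(P(3)/Q(3)) = (1/60)·log₂((1/60)/(1/5)) = -0.05975
  P(4)·log₂(P(4)/Q(4)) = (1/6)·log₂((1/6)/(1/5)) = -0.04384
  P(5)·log₂(P(5)/Q(5)) = (7/10)·log₂((7/10)/(1/5)) = 1.26515

D_KL(P||Q) = -0.05975 - 0.10000 - 0.05975 - 0.04384 + 1.26515 = 1.00181 ≈ 1.0018 bits

D_KL(Q||P) = Σ Q(x) log₂(Q(x)/P(x))

Computing term by term:
  Q(1)·log₂(Q(1)/P(1)) = (1/5)·log₂((1/5)/(1/60)) = 0.71699
  Q(2)·log₂(Q(2)/P(2)) = (1/5)·log₂((1/5)/(1/10)) = 0.20000
  Q(3)·log₂(Q(3)/P(3)) = (1/5)·log₂((1/5)/(1/60)) = 0.71699
  Q(4)·log₂(Q(4)/P(4)) = (1/5)·log₂((1/5)/(1/6)) = 0.05261
  Q(5)·log₂(Q(5)/P(5)) = (1/5)·log₂((1/5)/(7/10)) = -0.36147

D_KL(Q||P) = 0.71699 + 0.20000 + 0.71699 + 0.05261 - 0.36147 = 1.32512 ≈ 1.3251 bits

These are NOT equal (difference: 0.3233 bits). KL divergence is asymmetric: D_KL(P||Q) ≠ D_KL(Q||P) in general.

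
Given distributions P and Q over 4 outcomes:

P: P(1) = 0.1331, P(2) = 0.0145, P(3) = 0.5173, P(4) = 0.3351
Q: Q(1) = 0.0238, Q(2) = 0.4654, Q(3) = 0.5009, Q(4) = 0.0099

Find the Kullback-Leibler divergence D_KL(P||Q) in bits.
1.9847 bits

D_KL(P||Q) = Σ P(x) log₂(P(x)/Q(x))

Computing term by term:
  P(1)·log₂(P(1)/Q(1)) = 0.1331·log₂(0.1331/0.0238) = 0.33055
  P(2)·log₂(P(2)/Q(2)) = 0.0145·log₂(0.0145/0.4654) = -0.07256
  P(3)·log₂(P(3)/Q(3)) = 0.5173·log₂(0.5173/0.5009) = 0.02404
  P(4)·log₂(P(4)/Q(4)) = 0.3351·log₂(0.3351/0.0099) = 1.70265

D_KL(P||Q) = 0.33055 - 0.07256 + 0.02404 + 1.70265 = 1.98468 ≈ 1.9847 bits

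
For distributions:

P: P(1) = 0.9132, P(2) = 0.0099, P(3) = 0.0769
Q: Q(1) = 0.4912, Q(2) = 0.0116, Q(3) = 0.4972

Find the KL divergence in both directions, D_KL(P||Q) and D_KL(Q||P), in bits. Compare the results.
D_KL(P||Q) = 0.6076 bits, D_KL(Q||P) = 0.9021 bits. D_KL(Q||P) is larger than D_KL(P||Q) by 0.2945 bits; the two directions differ.

D_KL(P||Q) = Σ P(x) log₂(P(x)/Q(x))

Computing term by term:
  P(1)·log₂(P(1)/Q(1)) = 0.9132·log₂(0.9132/0.4912) = 0.81697
  P(2)·log₂(P(2)/Q(2)) = 0.0099·log₂(0.0099/0.0116) = -0.00226
  P(3)·log₂(P(3)/Q(3)) = 0.0769·log₂(0.0769/0.4972) = -0.20707

D_KL(P||Q) = 0.81697 - 0.00226 - 0.20707 = 0.60764 ≈ 0.6076 bits

D_KL(Q||P) = Σ Q(x) log₂(Q(x)/P(x))

Computing term by term:
  Q(1)·log₂(Q(1)/P(1)) = 0.4912·log₂(0.4912/0.9132) = -0.43944
  Q(2)·log₂(Q(2)/P(2)) = 0.0116·log₂(0.0116/0.0099) = 0.00265
  Q(3)·log₂(Q(3)/P(3)) = 0.4972·log₂(0.4972/0.0769) = 1.33885

D_KL(Q||P) = -0.43944 + 0.00265 + 1.33885 = 0.90206 ≈ 0.9021 bits

These are NOT equal (difference: 0.2945 bits). KL divergence is asymmetric: D_KL(P||Q) ≠ D_KL(Q||P) in general.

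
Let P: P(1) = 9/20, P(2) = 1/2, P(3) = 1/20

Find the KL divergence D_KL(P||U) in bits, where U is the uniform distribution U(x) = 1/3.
0.3505 bits

U(i) = 1/3 for all i

D_KL(P||U) = Σ P(x) log₂(P(x) / (1/3))
           = Σ P(x) log₂(P(x)) + log₂(3)
           = log₂(3) - H(P)

H(P) = -Σ P(x) log₂(P(x)):
  -P(1)·log₂(P(1)) = -(9/20)·log₂(9/20) = 0.51840
  -P(2)·log₂(P(2)) = -(1/2)·log₂(1/2) = 0.50000
  -P(3)·log₂(P(3)) = -(1/20)·log₂(1/20) = 0.21610
H(P) = 0.51840 + 0.50000 + 0.21610 = 1.23450 bits

log₂(3) = 1.58496 bits

D_KL(P||U) = 1.58496 - 1.23450 = 0.35046 ≈ 0.3505 bits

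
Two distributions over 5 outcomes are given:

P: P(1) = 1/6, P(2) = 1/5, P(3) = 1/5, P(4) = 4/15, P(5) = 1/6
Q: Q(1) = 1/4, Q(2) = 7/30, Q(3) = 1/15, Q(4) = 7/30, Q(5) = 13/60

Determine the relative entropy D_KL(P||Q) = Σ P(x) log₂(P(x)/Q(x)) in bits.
0.1633 bits

D_KL(P||Q) = Σ P(x) log₂(P(x)/Q(x))

Computing term by term:
  P(1)·log₂(P(1)/Q(1)) = (1/6)·log₂((1/6)/(1/4)) = -0.09749
  P(2)·log₂(P(2)/Q(2)) = (1/5)·log₂((1/5)/(7/30)) = -0.04448
  P(3)·log₂(P(3)/Q(3)) = (1/5)·log₂((1/5)/(1/15)) = 0.31699
  P(4)·log₂(P(4)/Q(4)) = (4/15)·log₂((4/15)/(7/30)) = 0.05137
  P(5)·log₂(P(5)/Q(5)) = (1/6)·log₂((1/6)/(13/60)) = -0.06309

D_KL(P||Q) = -0.09749 - 0.04448 + 0.31699 + 0.05137 - 0.06309 = 0.16330 ≈ 0.1633 bits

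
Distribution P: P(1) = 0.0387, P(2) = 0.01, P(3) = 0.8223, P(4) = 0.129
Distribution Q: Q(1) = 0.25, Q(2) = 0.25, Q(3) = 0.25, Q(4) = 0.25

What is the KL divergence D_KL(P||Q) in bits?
1.1388 bits

D_KL(P||Q) = Σ P(x) log₂(P(x)/Q(x))

Computing term by term:
  P(1)·log₂(P(1)/Q(1)) = 0.0387·log₂(0.0387/0.25) = -0.10416
  P(2)·log₂(P(2)/Q(2)) = 0.01·log₂(0.01/0.25) = -0.04644
  P(3)·log₂(P(3)/Q(3)) = 0.8223·log₂(0.8223/0.25) = 1.41249
  P(4)·log₂(P(4)/Q(4)) = 0.129·log₂(0.129/0.25) = -0.12314

D_KL(P||Q) = -0.10416 - 0.04644 + 1.41249 - 0.12314 = 1.13875 ≈ 1.1388 bits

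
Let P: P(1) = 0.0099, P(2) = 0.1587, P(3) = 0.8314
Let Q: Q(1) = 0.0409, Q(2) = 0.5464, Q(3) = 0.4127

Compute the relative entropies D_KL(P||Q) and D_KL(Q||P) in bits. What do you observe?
D_KL(P||Q) = 0.5368 bits, D_KL(Q||P) = 0.6413 bits. The two directions give different values (D_KL(Q||P) exceeds D_KL(P||Q) by 0.1045 bits): KL divergence is asymmetric.

D_KL(P||Q) = Σ P(x) log₂(P(x)/Q(x))

Computing term by term:
  P(1)·log₂(P(1)/Q(1)) = 0.0099·log₂(0.0099/0.0409) = -0.02026
  P(2)·log₂(P(2)/Q(2)) = 0.1587·log₂(0.1587/0.5464) = -0.28307
  P(3)·log₂(P(3)/Q(3)) = 0.8314·log₂(0.8314/0.4127) = 0.84009

D_KL(P||Q) = -0.02026 - 0.28307 + 0.84009 = 0.53676 ≈ 0.5368 bits

D_KL(Q||P) = Σ Q(x) log₂(Q(x)/P(x))

Computing term by term:
  Q(1)·log₂(Q(1)/P(1)) = 0.0409·log₂(0.0409/0.0099) = 0.08371
  Q(2)·log₂(Q(2)/P(2)) = 0.5464·log₂(0.5464/0.1587) = 0.97459
  Q(3)·log₂(Q(3)/P(3)) = 0.4127·log₂(0.4127/0.8314) = -0.41701

D_KL(Q||P) = 0.08371 + 0.97459 - 0.41701 = 0.64129 ≈ 0.6413 bits

These are NOT equal (difference: 0.1045 bits). KL divergence is asymmetric: D_KL(P||Q) ≠ D_KL(Q||P) in general.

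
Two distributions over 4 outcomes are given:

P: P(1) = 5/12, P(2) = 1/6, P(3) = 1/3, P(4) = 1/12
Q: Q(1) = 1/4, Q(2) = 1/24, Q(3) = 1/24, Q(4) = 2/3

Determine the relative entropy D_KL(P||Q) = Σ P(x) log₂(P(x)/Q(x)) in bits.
1.3904 bits

D_KL(P||Q) = Σ P(x) log₂(P(x)/Q(x))

Computing term by term:
  P(1)·log₂(P(1)/Q(1)) = (5/12)·log₂((5/12)/(1/4)) = 0.30707
  P(2)·log₂(P(2)/Q(2)) = (1/6)·log₂((1/6)/(1/24)) = 0.33333
  P(3)·log₂(P(3)/Q(3)) = (1/3)·log₂((1/3)/(1/24)) = 1.00000
  P(4)·log₂(P(4)/Q(4)) = (1/12)·log₂((1/12)/(2/3)) = -0.25000

D_KL(P||Q) = 0.30707 + 0.33333 + 1.00000 - 0.25000 = 1.39040 ≈ 1.3904 bits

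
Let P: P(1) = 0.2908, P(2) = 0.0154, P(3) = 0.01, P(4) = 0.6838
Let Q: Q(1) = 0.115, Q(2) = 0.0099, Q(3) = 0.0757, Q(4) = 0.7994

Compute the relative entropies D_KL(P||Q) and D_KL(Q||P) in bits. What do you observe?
D_KL(P||Q) = 0.2157 bits, D_KL(Q||P) = 0.2410 bits. The two directions give different values (D_KL(Q||P) exceeds D_KL(P||Q) by 0.0253 bits): KL divergence is asymmetric.

D_KL(P||Q) = Σ P(x) log₂(P(x)/Q(x))

Computing term by term:
  P(1)·log₂(P(1)/Q(1)) = 0.2908·log₂(0.2908/0.115) = 0.38920
  P(2)·log₂(P(2)/Q(2)) = 0.0154·log₂(0.0154/0.0099) = 0.00982
  P(3)·log₂(P(3)/Q(3)) = 0.01·log₂(0.01/0.0757) = -0.02920
  P(4)·log₂(P(4)/Q(4)) = 0.6838·log₂(0.6838/0.7994) = -0.15409

D_KL(P||Q) = 0.38920 + 0.00982 - 0.02920 - 0.15409 = 0.21573 ≈ 0.2157 bits

D_KL(Q||P) = Σ Q(x) log₂(Q(x)/P(x))

Computing term by term:
  Q(1)·log₂(Q(1)/P(1)) = 0.115·log₂(0.115/0.2908) = -0.15392
  Q(2)·log₂(Q(2)/P(2)) = 0.0099·log₂(0.0099/0.0154) = -0.00631
  Q(3)·log₂(Q(3)/P(3)) = 0.0757·log₂(0.0757/0.01) = 0.22107
  Q(4)·log₂(Q(4)/P(4)) = 0.7994·log₂(0.7994/0.6838) = 0.18014

D_KL(Q||P) = -0.15392 - 0.00631 + 0.22107 + 0.18014 = 0.24098 ≈ 0.2410 bits

These are NOT equal (difference: 0.0253 bits). KL divergence is asymmetric: D_KL(P||Q) ≠ D_KL(Q||P) in general.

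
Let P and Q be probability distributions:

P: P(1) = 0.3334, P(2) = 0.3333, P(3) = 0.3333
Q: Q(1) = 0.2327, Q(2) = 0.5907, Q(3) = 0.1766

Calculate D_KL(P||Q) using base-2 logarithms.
0.2032 bits

D_KL(P||Q) = Σ P(x) log₂(P(x)/Q(x))

Computing term by term:
  P(1)·log₂(P(1)/Q(1)) = 0.3334·log₂(0.3334/0.2327) = 0.17296
  P(2)·log₂(P(2)/Q(2)) = 0.3333·log₂(0.3333/0.5907) = -0.27517
  P(3)·log₂(P(3)/Q(3)) = 0.3333·log₂(0.3333/0.1766) = 0.30541

D_KL(P||Q) = 0.17296 - 0.27517 + 0.30541 = 0.20320 ≈ 0.2032 bits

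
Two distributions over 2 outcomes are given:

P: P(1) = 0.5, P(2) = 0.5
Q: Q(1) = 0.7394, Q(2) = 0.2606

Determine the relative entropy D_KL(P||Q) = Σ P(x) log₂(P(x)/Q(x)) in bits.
0.1878 bits

D_KL(P||Q) = Σ P(x) log₂(P(x)/Q(x))

Computing term by term:
  P(1)·log₂(P(1)/Q(1)) = 0.5·log₂(0.5/0.7394) = -0.28221
  P(2)·log₂(P(2)/Q(2)) = 0.5·log₂(0.5/0.2606) = 0.47005

D_KL(P||Q) = -0.28221 + 0.47005 = 0.18784 ≈ 0.1878 bits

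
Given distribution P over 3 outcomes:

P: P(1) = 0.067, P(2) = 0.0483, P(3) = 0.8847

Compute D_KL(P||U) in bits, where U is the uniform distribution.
0.9562 bits

U(i) = 1/3 for all i

D_KL(P||U) = Σ P(x) log₂(P(x) / (1/3))
           = Σ P(x) log₂(P(x)) + log₂(3)
           = log₂(3) - H(P)

H(P) = -Σ P(x) log₂(P(x)):
  -P(1)·log₂(P(1)) = -(0.067)·log₂(0.067) = 0.26128
  -P(2)·log₂(P(2)) = -(0.0483)·log₂(0.0483) = 0.21116
  -P(3)·log₂(P(3)) = -(0.8847)·log₂(0.8847) = 0.15636
H(P) = 0.26128 + 0.21116 + 0.15636 = 0.62880 bits

log₂(3) = 1.58496 bits

D_KL(P||U) = 1.58496 - 0.62880 = 0.95616 ≈ 0.9562 bits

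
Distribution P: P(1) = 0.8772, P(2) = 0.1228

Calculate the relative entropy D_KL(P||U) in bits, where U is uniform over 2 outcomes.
0.4626 bits

U(i) = 1/2 for all i

D_KL(P||U) = Σ P(x) log₂(P(x) / (1/2))
           = Σ P(x) log₂(P(x)) + log₂(2)
           = log₂(2) - H(P)

H(P) = -Σ P(x) log₂(P(x)):
  -P(1)·log₂(P(1)) = -(0.8772)·log₂(0.8772) = 0.16581
  -P(2)·log₂(P(2)) = -(0.1228)·log₂(0.1228) = 0.37155
H(P) = 0.16581 + 0.37155 = 0.53736 bits

log₂(2) = 1.00000 bits

D_KL(P||U) = 1.00000 - 0.53736 = 0.46264 ≈ 0.4626 bits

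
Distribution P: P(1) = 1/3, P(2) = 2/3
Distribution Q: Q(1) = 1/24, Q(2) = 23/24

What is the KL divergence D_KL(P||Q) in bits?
0.6510 bits

D_KL(P||Q) = Σ P(x) log₂(P(x)/Q(x))

Computing term by term:
  P(1)·log₂(P(1)/Q(1)) = (1/3)·log₂((1/3)/(1/24)) = 1.00000
  P(2)·log₂(P(2)/Q(2)) = (2/3)·log₂((2/3)/(23/24)) = -0.34904

D_KL(P||Q) = 1.00000 - 0.34904 = 0.65096 ≈ 0.6510 bits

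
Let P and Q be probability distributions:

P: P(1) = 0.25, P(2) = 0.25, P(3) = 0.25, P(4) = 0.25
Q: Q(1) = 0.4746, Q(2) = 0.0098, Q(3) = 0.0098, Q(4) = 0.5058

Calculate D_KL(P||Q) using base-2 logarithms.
1.8511 bits

D_KL(P||Q) = Σ P(x) log₂(P(x)/Q(x))

Computing term by term:
  P(1)·log₂(P(1)/Q(1)) = 0.25·log₂(0.25/0.4746) = -0.23120
  P(2)·log₂(P(2)/Q(2)) = 0.25·log₂(0.25/0.0098) = 1.16825
  P(3)·log₂(P(3)/Q(3)) = 0.25·log₂(0.25/0.0098) = 1.16825
  P(4)·log₂(P(4)/Q(4)) = 0.25·log₂(0.25/0.5058) = -0.25416

D_KL(P||Q) = -0.23120 + 1.16825 + 1.16825 - 0.25416 = 1.85114 ≈ 1.8511 bits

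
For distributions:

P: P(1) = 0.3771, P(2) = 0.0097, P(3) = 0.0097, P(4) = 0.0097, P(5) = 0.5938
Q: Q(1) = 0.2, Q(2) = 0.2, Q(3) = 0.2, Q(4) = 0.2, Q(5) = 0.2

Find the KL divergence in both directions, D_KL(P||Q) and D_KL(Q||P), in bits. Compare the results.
D_KL(P||Q) = 1.1502 bits, D_KL(Q||P) = 2.1225 bits. D_KL(Q||P) is larger than D_KL(P||Q) by 0.9723 bits; the two directions differ.

D_KL(P||Q) = Σ P(x) log₂(P(x)/Q(x))

Computing term by term:
  P(1)·log₂(P(1)/Q(1)) = 0.3771·log₂(0.3771/0.2) = 0.34503
  P(2)·log₂(P(2)/Q(2)) = 0.0097·log₂(0.0097/0.2) = -0.04235
  P(3)·log₂(P(3)/Q(3)) = 0.0097·log₂(0.0097/0.2) = -0.04235
  P(4)·log₂(P(4)/Q(4)) = 0.0097·log₂(0.0097/0.2) = -0.04235
  P(5)·log₂(P(5)/Q(5)) = 0.5938·log₂(0.5938/0.2) = 0.93225

D_KL(P||Q) = 0.34503 - 0.04235 - 0.04235 - 0.04235 + 0.93225 = 1.15023 ≈ 1.1502 bits

D_KL(Q||P) = Σ Q(x) log₂(Q(x)/P(x))

Computing term by term:
  Q(1)·log₂(Q(1)/P(1)) = 0.2·log₂(0.2/0.3771) = -0.18299
  Q(2)·log₂(Q(2)/P(2)) = 0.2·log₂(0.2/0.0097) = 0.87317
  Q(3)·log₂(Q(3)/P(3)) = 0.2·log₂(0.2/0.0097) = 0.87317
  Q(4)·log₂(Q(4)/P(4)) = 0.2·log₂(0.2/0.0097) = 0.87317
  Q(5)·log₂(Q(5)/P(5)) = 0.2·log₂(0.2/0.5938) = -0.31400

D_KL(Q||P) = -0.18299 + 0.87317 + 0.87317 + 0.87317 - 0.31400 = 2.12252 ≈ 2.1225 bits

These are NOT equal (difference: 0.9723 bits). KL divergence is asymmetric: D_KL(P||Q) ≠ D_KL(Q||P) in general.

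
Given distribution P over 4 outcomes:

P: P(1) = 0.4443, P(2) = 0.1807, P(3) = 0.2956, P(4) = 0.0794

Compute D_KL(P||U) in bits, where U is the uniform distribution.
0.2240 bits

U(i) = 1/4 for all i

D_KL(P||U) = Σ P(x) log₂(P(x) / (1/4))
           = Σ P(x) log₂(P(x)) + log₂(4)
           = log₂(4) - H(P)

H(P) = -Σ P(x) log₂(P(x)):
  -P(1)·log₂(P(1)) = -(0.4443)·log₂(0.4443) = 0.52001
  -P(2)·log₂(P(2)) = -(0.1807)·log₂(0.1807) = 0.44603
  -P(3)·log₂(P(3)) = -(0.2956)·log₂(0.2956) = 0.51975
  -P(4)·log₂(P(4)) = -(0.0794)·log₂(0.0794) = 0.29018
H(P) = 0.52001 + 0.44603 + 0.51975 + 0.29018 = 1.77597 bits

log₂(4) = 2.00000 bits

D_KL(P||U) = 2.00000 - 1.77597 = 0.22403 ≈ 0.2240 bits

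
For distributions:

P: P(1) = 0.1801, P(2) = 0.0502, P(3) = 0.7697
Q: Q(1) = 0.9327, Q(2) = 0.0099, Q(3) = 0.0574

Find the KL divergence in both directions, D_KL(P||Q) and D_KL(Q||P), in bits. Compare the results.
D_KL(P||Q) = 2.5729 bits, D_KL(Q||P) = 1.9748 bits. D_KL(P||Q) is larger than D_KL(Q||P) by 0.5981 bits; the two directions differ.

D_KL(P||Q) = Σ P(x) log₂(P(x)/Q(x))

Computing term by term:
  P(1)·log₂(P(1)/Q(1)) = 0.1801·log₂(0.1801/0.9327) = -0.42731
  P(2)·log₂(P(2)/Q(2)) = 0.0502·log₂(0.0502/0.0099) = 0.11758
  P(3)·log₂(P(3)/Q(3)) = 0.7697·log₂(0.7697/0.0574) = 2.88266

D_KL(P||Q) = -0.42731 + 0.11758 + 2.88266 = 2.57293 ≈ 2.5729 bits

D_KL(Q||P) = Σ Q(x) log₂(Q(x)/P(x))

Computing term by term:
  Q(1)·log₂(Q(1)/P(1)) = 0.9327·log₂(0.9327/0.1801) = 2.21294
  Q(2)·log₂(Q(2)/P(2)) = 0.0099·log₂(0.0099/0.0502) = -0.02319
  Q(3)·log₂(Q(3)/P(3)) = 0.0574·log₂(0.0574/0.7697) = -0.21497

D_KL(Q||P) = 2.21294 - 0.02319 - 0.21497 = 1.97478 ≈ 1.9748 bits

These are NOT equal (difference: 0.5981 bits). KL divergence is asymmetric: D_KL(P||Q) ≠ D_KL(Q||P) in general.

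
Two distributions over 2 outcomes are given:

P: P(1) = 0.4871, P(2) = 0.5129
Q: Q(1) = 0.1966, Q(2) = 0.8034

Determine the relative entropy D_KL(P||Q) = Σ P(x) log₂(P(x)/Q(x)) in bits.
0.3055 bits

D_KL(P||Q) = Σ P(x) log₂(P(x)/Q(x))

Computing term by term:
  P(1)·log₂(P(1)/Q(1)) = 0.4871·log₂(0.4871/0.1966) = 0.63759
  P(2)·log₂(P(2)/Q(2)) = 0.5129·log₂(0.5129/0.8034) = -0.33207

D_KL(P||Q) = 0.63759 - 0.33207 = 0.30552 ≈ 0.3055 bits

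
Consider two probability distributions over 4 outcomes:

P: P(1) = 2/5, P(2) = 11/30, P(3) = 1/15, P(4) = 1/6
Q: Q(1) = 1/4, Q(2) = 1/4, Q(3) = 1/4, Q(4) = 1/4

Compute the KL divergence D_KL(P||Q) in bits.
0.2492 bits

D_KL(P||Q) = Σ P(x) log₂(P(x)/Q(x))

Computing term by term:
  P(1)·log₂(P(1)/Q(1)) = (2/5)·log₂((2/5)/(1/4)) = 0.27123
  P(2)·log₂(P(2)/Q(2)) = (11/30)·log₂((11/30)/(1/4)) = 0.20260
  P(3)·log₂(P(3)/Q(3)) = (1/15)·log₂((1/15)/(1/4)) = -0.12713
  P(4)·log₂(P(4)/Q(4)) = (1/6)·log₂((1/6)/(1/4)) = -0.09749

D_KL(P||Q) = 0.27123 + 0.20260 - 0.12713 - 0.09749 = 0.24921 ≈ 0.2492 bits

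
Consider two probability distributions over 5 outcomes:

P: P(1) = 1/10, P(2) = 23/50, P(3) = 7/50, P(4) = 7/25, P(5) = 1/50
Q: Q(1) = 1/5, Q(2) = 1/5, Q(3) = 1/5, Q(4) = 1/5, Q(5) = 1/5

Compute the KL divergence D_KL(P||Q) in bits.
0.4502 bits

D_KL(P||Q) = Σ P(x) log₂(P(x)/Q(x))

Computing term by term:
  P(1)·log₂(P(1)/Q(1)) = (1/10)·log₂((1/10)/(1/5)) = -0.10000
  P(2)·log₂(P(2)/Q(2)) = (23/50)·log₂((23/50)/(1/5)) = 0.55275
  P(3)·log₂(P(3)/Q(3)) = (7/50)·log₂((7/50)/(1/5)) = -0.07204
  P(4)·log₂(P(4)/Q(4)) = (7/25)·log₂((7/25)/(1/5)) = 0.13592
  P(5)·log₂(P(5)/Q(5)) = (1/50)·log₂((1/50)/(1/5)) = -0.06644

D_KL(P||Q) = -0.10000 + 0.55275 - 0.07204 + 0.13592 - 0.06644 = 0.45019 ≈ 0.4502 bits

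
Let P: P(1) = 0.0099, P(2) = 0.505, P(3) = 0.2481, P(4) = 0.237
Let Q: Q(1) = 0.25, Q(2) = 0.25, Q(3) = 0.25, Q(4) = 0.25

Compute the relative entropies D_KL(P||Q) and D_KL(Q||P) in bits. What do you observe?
D_KL(P||Q) = 0.4451 bits, D_KL(Q||P) = 0.9330 bits. The two directions give different values (D_KL(Q||P) exceeds D_KL(P||Q) by 0.4879 bits): KL divergence is asymmetric.

D_KL(P||Q) = Σ P(x) log₂(P(x)/Q(x))

Computing term by term:
  P(1)·log₂(P(1)/Q(1)) = 0.0099·log₂(0.0099/0.25) = -0.04612
  P(2)·log₂(P(2)/Q(2)) = 0.505·log₂(0.505/0.25) = 0.51225
  P(3)·log₂(P(3)/Q(3)) = 0.2481·log₂(0.2481/0.25) = -0.00273
  P(4)·log₂(P(4)/Q(4)) = 0.237·log₂(0.237/0.25) = -0.01826

D_KL(P||Q) = -0.04612 + 0.51225 - 0.00273 - 0.01826 = 0.44514 ≈ 0.4451 bits

D_KL(Q||P) = Σ Q(x) log₂(Q(x)/P(x))

Computing term by term:
  Q(1)·log₂(Q(1)/P(1)) = 0.25·log₂(0.25/0.0099) = 1.16459
  Q(2)·log₂(Q(2)/P(2)) = 0.25·log₂(0.25/0.505) = -0.25359
  Q(3)·log₂(Q(3)/P(3)) = 0.25·log₂(0.25/0.2481) = 0.00275
  Q(4)·log₂(Q(4)/P(4)) = 0.25·log₂(0.25/0.237) = 0.01926

D_KL(Q||P) = 1.16459 - 0.25359 + 0.00275 + 0.01926 = 0.93301 ≈ 0.9330 bits

These are NOT equal (difference: 0.4879 bits). KL divergence is asymmetric: D_KL(P||Q) ≠ D_KL(Q||P) in general.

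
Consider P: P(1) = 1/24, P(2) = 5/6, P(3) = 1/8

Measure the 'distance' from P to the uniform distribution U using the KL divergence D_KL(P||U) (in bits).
0.7997 bits

U(i) = 1/3 for all i

D_KL(P||U) = Σ P(x) log₂(P(x) / (1/3))
           = Σ P(x) log₂(P(x)) + log₂(3)
           = log₂(3) - H(P)

H(P) = -Σ P(x) log₂(P(x)):
  -P(1)·log₂(P(1)) = -(1/24)·log₂(1/24) = 0.19104
  -P(2)·log₂(P(2)) = -(5/6)·log₂(5/6) = 0.21920
  -P(3)·log₂(P(3)) = -(1/8)·log₂(1/8) = 0.37500
H(P) = 0.19104 + 0.21920 + 0.37500 = 0.78524 bits

log₂(3) = 1.58496 bits

D_KL(P||U) = 1.58496 - 0.78524 = 0.79972 ≈ 0.7997 bits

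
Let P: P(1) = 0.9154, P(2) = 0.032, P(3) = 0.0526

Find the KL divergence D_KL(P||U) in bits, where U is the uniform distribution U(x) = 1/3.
1.0858 bits

U(i) = 1/3 for all i

D_KL(P||U) = Σ P(x) log₂(P(x) / (1/3))
           = Σ P(x) log₂(P(x)) + log₂(3)
           = log₂(3) - H(P)

H(P) = -Σ P(x) log₂(P(x)):
  -P(1)·log₂(P(1)) = -(0.9154)·log₂(0.9154) = 0.11674
  -P(2)·log₂(P(2)) = -(0.032)·log₂(0.032) = 0.15891
  -P(3)·log₂(P(3)) = -(0.0526)·log₂(0.0526) = 0.22349
H(P) = 0.11674 + 0.15891 + 0.22349 = 0.49914 bits

log₂(3) = 1.58496 bits

D_KL(P||U) = 1.58496 - 0.49914 = 1.08582 ≈ 1.0858 bits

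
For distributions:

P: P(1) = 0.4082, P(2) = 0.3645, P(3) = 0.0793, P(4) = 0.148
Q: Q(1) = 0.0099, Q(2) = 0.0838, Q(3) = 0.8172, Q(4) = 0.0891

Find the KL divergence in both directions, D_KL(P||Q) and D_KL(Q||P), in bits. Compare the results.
D_KL(P||Q) = 2.8048 bits, D_KL(Q||P) = 2.4540 bits. D_KL(P||Q) is larger than D_KL(Q||P) by 0.3508 bits; the two directions differ.

D_KL(P||Q) = Σ P(x) log₂(P(x)/Q(x))

Computing term by term:
  P(1)·log₂(P(1)/Q(1)) = 0.4082·log₂(0.4082/0.0099) = 2.19028
  P(2)·log₂(P(2)/Q(2)) = 0.3645·log₂(0.3645/0.0838) = 0.77307
  P(3)·log₂(P(3)/Q(3)) = 0.0793·log₂(0.0793/0.8172) = -0.26687
  P(4)·log₂(P(4)/Q(4)) = 0.148·log₂(0.148/0.0891) = 0.10835

D_KL(P||Q) = 2.19028 + 0.77307 - 0.26687 + 0.10835 = 2.80483 ≈ 2.8048 bits

D_KL(Q||P) = Σ Q(x) log₂(Q(x)/P(x))

Computing term by term:
  Q(1)·log₂(Q(1)/P(1)) = 0.0099·log₂(0.0099/0.4082) = -0.05312
  Q(2)·log₂(Q(2)/P(2)) = 0.0838·log₂(0.0838/0.3645) = -0.17773
  Q(3)·log₂(Q(3)/P(3)) = 0.8172·log₂(0.8172/0.0793) = 2.75012
  Q(4)·log₂(Q(4)/P(4)) = 0.0891·log₂(0.0891/0.148) = -0.06523

D_KL(Q||P) = -0.05312 - 0.17773 + 2.75012 - 0.06523 = 2.45404 ≈ 2.4540 bits

These are NOT equal (difference: 0.3508 bits). KL divergence is asymmetric: D_KL(P||Q) ≠ D_KL(Q||P) in general.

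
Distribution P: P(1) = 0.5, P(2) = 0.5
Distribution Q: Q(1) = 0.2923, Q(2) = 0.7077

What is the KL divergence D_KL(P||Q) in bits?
0.1366 bits

D_KL(P||Q) = Σ P(x) log₂(P(x)/Q(x))

Computing term by term:
  P(1)·log₂(P(1)/Q(1)) = 0.5·log₂(0.5/0.2923) = 0.38724
  P(2)·log₂(P(2)/Q(2)) = 0.5·log₂(0.5/0.7077) = -0.25060

D_KL(P||Q) = 0.38724 - 0.25060 = 0.13664 ≈ 0.1366 bits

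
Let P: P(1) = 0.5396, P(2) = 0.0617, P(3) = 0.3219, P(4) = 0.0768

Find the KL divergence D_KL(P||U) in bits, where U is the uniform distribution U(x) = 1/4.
0.4610 bits

U(i) = 1/4 for all i

D_KL(P||U) = Σ P(x) log₂(P(x) / (1/4))
           = Σ P(x) log₂(P(x)) + log₂(4)
           = log₂(4) - H(P)

H(P) = -Σ P(x) log₂(P(x)):
  -P(1)·log₂(P(1)) = -(0.5396)·log₂(0.5396) = 0.48026
  -P(2)·log₂(P(2)) = -(0.0617)·log₂(0.0617) = 0.24795
  -P(3)·log₂(P(3)) = -(0.3219)·log₂(0.3219) = 0.52641
  -P(4)·log₂(P(4)) = -(0.0768)·log₂(0.0768) = 0.28437
H(P) = 0.48026 + 0.24795 + 0.52641 + 0.28437 = 1.53899 bits

log₂(4) = 2.00000 bits

D_KL(P||U) = 2.00000 - 1.53899 = 0.46101 ≈ 0.4610 bits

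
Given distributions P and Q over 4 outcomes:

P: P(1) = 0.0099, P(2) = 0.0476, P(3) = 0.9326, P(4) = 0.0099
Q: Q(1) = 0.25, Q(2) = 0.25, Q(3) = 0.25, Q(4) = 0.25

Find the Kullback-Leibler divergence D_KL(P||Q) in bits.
1.5652 bits

D_KL(P||Q) = Σ P(x) log₂(P(x)/Q(x))

Computing term by term:
  P(1)·log₂(P(1)/Q(1)) = 0.0099·log₂(0.0099/0.25) = -0.04612
  P(2)·log₂(P(2)/Q(2)) = 0.0476·log₂(0.0476/0.25) = -0.11390
  P(3)·log₂(P(3)/Q(3)) = 0.9326·log₂(0.9326/0.25) = 1.77132
  P(4)·log₂(P(4)/Q(4)) = 0.0099·log₂(0.0099/0.25) = -0.04612

D_KL(P||Q) = -0.04612 - 0.11390 + 1.77132 - 0.04612 = 1.56518 ≈ 1.5652 bits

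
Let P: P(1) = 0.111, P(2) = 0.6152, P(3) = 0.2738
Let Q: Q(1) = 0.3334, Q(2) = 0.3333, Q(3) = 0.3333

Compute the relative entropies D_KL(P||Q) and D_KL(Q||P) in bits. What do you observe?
D_KL(P||Q) = 0.2902 bits, D_KL(Q||P) = 0.3288 bits. The two directions give different values (D_KL(Q||P) exceeds D_KL(P||Q) by 0.0386 bits): KL divergence is asymmetric.

D_KL(P||Q) = Σ P(x) log₂(P(x)/Q(x))

Computing term by term:
  P(1)·log₂(P(1)/Q(1)) = 0.111·log₂(0.111/0.3334) = -0.17612
  P(2)·log₂(P(2)/Q(2)) = 0.6152·log₂(0.6152/0.3333) = 0.54398
  P(3)·log₂(P(3)/Q(3)) = 0.2738·log₂(0.2738/0.3333) = -0.07768

D_KL(P||Q) = -0.17612 + 0.54398 - 0.07768 = 0.29018 ≈ 0.2902 bits

D_KL(Q||P) = Σ Q(x) log₂(Q(x)/P(x))

Computing term by term:
  Q(1)·log₂(Q(1)/P(1)) = 0.3334·log₂(0.3334/0.111) = 0.52900
  Q(2)·log₂(Q(2)/P(2)) = 0.3333·log₂(0.3333/0.6152) = -0.29472
  Q(3)·log₂(Q(3)/P(3)) = 0.3333·log₂(0.3333/0.2738) = 0.09456

D_KL(Q||P) = 0.52900 - 0.29472 + 0.09456 = 0.32884 ≈ 0.3288 bits

These are NOT equal (difference: 0.0386 bits). KL divergence is asymmetric: D_KL(P||Q) ≠ D_KL(Q||P) in general.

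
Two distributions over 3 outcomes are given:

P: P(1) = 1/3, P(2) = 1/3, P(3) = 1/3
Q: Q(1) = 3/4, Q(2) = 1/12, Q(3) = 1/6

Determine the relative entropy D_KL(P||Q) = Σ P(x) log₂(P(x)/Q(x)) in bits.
0.6100 bits

D_KL(P||Q) = Σ P(x) log₂(P(x)/Q(x))

Computing term by term:
  P(1)·log₂(P(1)/Q(1)) = (1/3)·log₂((1/3)/(3/4)) = -0.38998
  P(2)·log₂(P(2)/Q(2)) = (1/3)·log₂((1/3)/(1/12)) = 0.66667
  P(3)·log₂(P(3)/Q(3)) = (1/3)·log₂((1/3)/(1/6)) = 0.33333

D_KL(P||Q) = -0.38998 + 0.66667 + 0.33333 = 0.61002 ≈ 0.6100 bits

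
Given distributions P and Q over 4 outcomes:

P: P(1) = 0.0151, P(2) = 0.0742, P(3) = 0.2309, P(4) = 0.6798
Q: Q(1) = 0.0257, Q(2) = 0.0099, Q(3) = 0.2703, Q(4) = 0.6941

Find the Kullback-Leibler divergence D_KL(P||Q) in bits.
0.1311 bits

D_KL(P||Q) = Σ P(x) log₂(P(x)/Q(x))

Computing term by term:
  P(1)·log₂(P(1)/Q(1)) = 0.0151·log₂(0.0151/0.0257) = -0.01159
  P(2)·log₂(P(2)/Q(2)) = 0.0742·log₂(0.0742/0.0099) = 0.21562
  P(3)·log₂(P(3)/Q(3)) = 0.2309·log₂(0.2309/0.2703) = -0.05248
  P(4)·log₂(P(4)/Q(4)) = 0.6798·log₂(0.6798/0.6941) = -0.02042

D_KL(P||Q) = -0.01159 + 0.21562 - 0.05248 - 0.02042 = 0.13113 ≈ 0.1311 bits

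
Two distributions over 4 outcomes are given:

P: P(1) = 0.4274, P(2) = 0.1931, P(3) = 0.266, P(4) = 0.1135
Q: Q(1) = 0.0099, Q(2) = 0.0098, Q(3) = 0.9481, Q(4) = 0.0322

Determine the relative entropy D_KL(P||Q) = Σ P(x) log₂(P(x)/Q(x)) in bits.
2.8706 bits

D_KL(P||Q) = Σ P(x) log₂(P(x)/Q(x))

Computing term by term:
  P(1)·log₂(P(1)/Q(1)) = 0.4274·log₂(0.4274/0.0099) = 2.32164
  P(2)·log₂(P(2)/Q(2)) = 0.1931·log₂(0.1931/0.0098) = 0.83041
  P(3)·log₂(P(3)/Q(3)) = 0.266·log₂(0.266/0.9481) = -0.48774
  P(4)·log₂(P(4)/Q(4)) = 0.1135·log₂(0.1135/0.0322) = 0.20629

D_KL(P||Q) = 2.32164 + 0.83041 - 0.48774 + 0.20629 = 2.87060 ≈ 2.8706 bits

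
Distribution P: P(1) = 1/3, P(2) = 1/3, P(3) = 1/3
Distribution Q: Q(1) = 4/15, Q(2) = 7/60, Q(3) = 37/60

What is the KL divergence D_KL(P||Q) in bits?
0.3163 bits

D_KL(P||Q) = Σ P(x) log₂(P(x)/Q(x))

Computing term by term:
  P(1)·log₂(P(1)/Q(1)) = (1/3)·log₂((1/3)/(4/15)) = 0.10731
  P(2)·log₂(P(2)/Q(2)) = (1/3)·log₂((1/3)/(7/60)) = 0.50486
  P(3)·log₂(P(3)/Q(3)) = (1/3)·log₂((1/3)/(37/60)) = -0.29584

D_KL(P||Q) = 0.10731 + 0.50486 - 0.29584 = 0.31633 ≈ 0.3163 bits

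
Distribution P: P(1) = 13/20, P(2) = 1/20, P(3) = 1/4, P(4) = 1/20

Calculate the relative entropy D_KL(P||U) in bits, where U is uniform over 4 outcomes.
0.6638 bits

U(i) = 1/4 for all i

D_KL(P||U) = Σ P(x) log₂(P(x) / (1/4))
           = Σ P(x) log₂(P(x)) + log₂(4)
           = log₂(4) - H(P)

H(P) = -Σ P(x) log₂(P(x)):
  -P(1)·log₂(P(1)) = -(13/20)·log₂(13/20) = 0.40397
  -P(2)·log₂(P(2)) = -(1/20)·log₂(1/20) = 0.21610
  -P(3)·log₂(P(3)) = -(1/4)·log₂(1/4) = 0.50000
  -P(4)·log₂(P(4)) = -(1/20)·log₂(1/20) = 0.21610
H(P) = 0.40397 + 0.21610 + 0.50000 + 0.21610 = 1.33617 bits

log₂(4) = 2.00000 bits

D_KL(P||U) = 2.00000 - 1.33617 = 0.66383 ≈ 0.6638 bits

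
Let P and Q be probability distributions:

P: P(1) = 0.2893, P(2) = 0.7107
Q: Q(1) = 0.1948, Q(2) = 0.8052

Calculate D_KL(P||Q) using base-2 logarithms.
0.0371 bits

D_KL(P||Q) = Σ P(x) log₂(P(x)/Q(x))

Computing term by term:
  P(1)·log₂(P(1)/Q(1)) = 0.2893·log₂(0.2893/0.1948) = 0.16507
  P(2)·log₂(P(2)/Q(2)) = 0.7107·log₂(0.7107/0.8052) = -0.12800

D_KL(P||Q) = 0.16507 - 0.12800 = 0.03707 ≈ 0.0371 bits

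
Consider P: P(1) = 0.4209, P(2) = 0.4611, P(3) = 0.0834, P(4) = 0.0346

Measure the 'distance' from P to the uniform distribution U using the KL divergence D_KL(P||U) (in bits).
0.4927 bits

U(i) = 1/4 for all i

D_KL(P||U) = Σ P(x) log₂(P(x) / (1/4))
           = Σ P(x) log₂(P(x)) + log₂(4)
           = log₂(4) - H(P)

H(P) = -Σ P(x) log₂(P(x)):
  -P(1)·log₂(P(1)) = -(0.4209)·log₂(0.4209) = 0.52547
  -P(2)·log₂(P(2)) = -(0.4611)·log₂(0.4611) = 0.51498
  -P(3)·log₂(P(3)) = -(0.0834)·log₂(0.0834) = 0.29889
  -P(4)·log₂(P(4)) = -(0.0346)·log₂(0.0346) = 0.16792
H(P) = 0.52547 + 0.51498 + 0.29889 + 0.16792 = 1.50726 bits

log₂(4) = 2.00000 bits

D_KL(P||U) = 2.00000 - 1.50726 = 0.49274 ≈ 0.4927 bits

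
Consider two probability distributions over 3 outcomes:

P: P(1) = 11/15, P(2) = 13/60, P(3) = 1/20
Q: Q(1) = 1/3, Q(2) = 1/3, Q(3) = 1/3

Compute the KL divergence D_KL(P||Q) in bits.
0.5627 bits

D_KL(P||Q) = Σ P(x) log₂(P(x)/Q(x))

Computing term by term:
  P(1)·log₂(P(1)/Q(1)) = (11/15)·log₂((11/15)/(1/3)) = 0.83417
  P(2)·log₂(P(2)/Q(2)) = (13/60)·log₂((13/60)/(1/3)) = -0.13466
  P(3)·log₂(P(3)/Q(3)) = (1/20)·log₂((1/20)/(1/3)) = -0.13685

D_KL(P||Q) = 0.83417 - 0.13466 - 0.13685 = 0.56266 ≈ 0.5627 bits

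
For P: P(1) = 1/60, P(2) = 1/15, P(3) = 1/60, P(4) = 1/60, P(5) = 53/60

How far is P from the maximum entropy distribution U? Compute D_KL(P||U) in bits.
1.6080 bits

U(i) = 1/5 for all i

D_KL(P||U) = Σ P(x) log₂(P(x) / (1/5))
           = Σ P(x) log₂(P(x)) + log₂(5)
           = log₂(5) - H(P)

H(P) = -Σ P(x) log₂(P(x)):
  -P(1)·log₂(P(1)) = -(1/60)·log₂(1/60) = 0.09845
  -P(2)·log₂(P(2)) = -(1/15)·log₂(1/15) = 0.26046
  -P(3)·log₂(P(3)) = -(1/60)·log₂(1/60) = 0.09845
  -P(4)·log₂(P(4)) = -(1/60)·log₂(1/60) = 0.09845
  -P(5)·log₂(P(5)) = -(53/60)·log₂(53/60) = 0.15809
H(P) = 0.09845 + 0.26046 + 0.09845 + 0.09845 + 0.15809 = 0.71390 bits

log₂(5) = 2.32193 bits

D_KL(P||U) = 2.32193 - 0.71390 = 1.60803 ≈ 1.6080 bits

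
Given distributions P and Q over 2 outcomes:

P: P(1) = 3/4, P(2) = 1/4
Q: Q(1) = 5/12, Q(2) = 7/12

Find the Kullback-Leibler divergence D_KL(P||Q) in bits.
0.3304 bits

D_KL(P||Q) = Σ P(x) log₂(P(x)/Q(x))

Computing term by term:
  P(1)·log₂(P(1)/Q(1)) = (3/4)·log₂((3/4)/(5/12)) = 0.63600
  P(2)·log₂(P(2)/Q(2)) = (1/4)·log₂((1/4)/(7/12)) = -0.30560

D_KL(P||Q) = 0.63600 - 0.30560 = 0.33040 ≈ 0.3304 bits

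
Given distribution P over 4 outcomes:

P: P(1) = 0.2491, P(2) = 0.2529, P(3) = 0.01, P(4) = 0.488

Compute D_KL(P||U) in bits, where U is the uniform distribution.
0.4274 bits

U(i) = 1/4 for all i

D_KL(P||U) = Σ P(x) log₂(P(x) / (1/4))
           = Σ P(x) log₂(P(x)) + log₂(4)
           = log₂(4) - H(P)

H(P) = -Σ P(x) log₂(P(x)):
  -P(1)·log₂(P(1)) = -(0.2491)·log₂(0.2491) = 0.49950
  -P(2)·log₂(P(2)) = -(0.2529)·log₂(0.2529) = 0.50159
  -P(3)·log₂(P(3)) = -(0.01)·log₂(0.01) = 0.06644
  -P(4)·log₂(P(4)) = -(0.488)·log₂(0.488) = 0.50510
H(P) = 0.49950 + 0.50159 + 0.06644 + 0.50510 = 1.57263 bits

log₂(4) = 2.00000 bits

D_KL(P||U) = 2.00000 - 1.57263 = 0.42737 ≈ 0.4274 bits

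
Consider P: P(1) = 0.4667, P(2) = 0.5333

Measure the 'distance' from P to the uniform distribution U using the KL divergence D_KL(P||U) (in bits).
0.0032 bits

U(i) = 1/2 for all i

D_KL(P||U) = Σ P(x) log₂(P(x) / (1/2))
           = Σ P(x) log₂(P(x)) + log₂(2)
           = log₂(2) - H(P)

H(P) = -Σ P(x) log₂(P(x)):
  -P(1)·log₂(P(1)) = -(0.4667)·log₂(0.4667) = 0.51311
  -P(2)·log₂(P(2)) = -(0.5333)·log₂(0.5333) = 0.48369
H(P) = 0.51311 + 0.48369 = 0.99680 bits

log₂(2) = 1.00000 bits

D_KL(P||U) = 1.00000 - 0.99680 = 0.00320 ≈ 0.0032 bits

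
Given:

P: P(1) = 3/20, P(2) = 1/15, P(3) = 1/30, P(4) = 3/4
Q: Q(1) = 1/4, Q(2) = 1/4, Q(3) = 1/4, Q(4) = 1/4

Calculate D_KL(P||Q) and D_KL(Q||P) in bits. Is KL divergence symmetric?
D_KL(P||Q) = 0.8542 bits, D_KL(Q||P) = 0.9914 bits. No, KL divergence is not symmetric.

D_KL(P||Q) = Σ P(x) log₂(P(x)/Q(x))

Computing term by term:
  P(1)·log₂(P(1)/Q(1)) = (3/20)·log₂((3/20)/(1/4)) = -0.11054
  P(2)·log₂(P(2)/Q(2)) = (1/15)·log₂((1/15)/(1/4)) = -0.12713
  P(3)·log₂(P(3)/Q(3)) = (1/30)·log₂((1/30)/(1/4)) = -0.09690
  P(4)·log₂(P(4)/Q(4)) = (3/4)·log₂((3/4)/(1/4)) = 1.18872

D_KL(P||Q) = -0.11054 - 0.12713 - 0.09690 + 1.18872 = 0.85415 ≈ 0.8542 bits

D_KL(Q||P) = Σ Q(x) log₂(Q(x)/P(x))

Computing term by term:
  Q(1)·log₂(Q(1)/P(1)) = (1/4)·log₂((1/4)/(3/20)) = 0.18424
  Q(2)·log₂(Q(2)/P(2)) = (1/4)·log₂((1/4)/(1/15)) = 0.47672
  Q(3)·log₂(Q(3)/P(3)) = (1/4)·log₂((1/4)/(1/30)) = 0.72672
  Q(4)·log₂(Q(4)/P(4)) = (1/4)·log₂((1/4)/(3/4)) = -0.39624

D_KL(Q||P) = 0.18424 + 0.47672 + 0.72672 - 0.39624 = 0.99144 ≈ 0.9914 bits

These are NOT equal (difference: 0.1372 bits). KL divergence is asymmetric: D_KL(P||Q) ≠ D_KL(Q||P) in general.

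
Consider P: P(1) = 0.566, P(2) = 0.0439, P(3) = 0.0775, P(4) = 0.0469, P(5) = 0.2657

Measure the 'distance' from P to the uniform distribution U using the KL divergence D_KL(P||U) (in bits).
0.6582 bits

U(i) = 1/5 for all i

D_KL(P||U) = Σ P(x) log₂(P(x) / (1/5))
           = Σ P(x) log₂(P(x)) + log₂(5)
           = log₂(5) - H(P)

H(P) = -Σ P(x) log₂(P(x)):
  -P(1)·log₂(P(1)) = -(0.566)·log₂(0.566) = 0.46476
  -P(2)·log₂(P(2)) = -(0.0439)·log₂(0.0439) = 0.19797
  -P(3)·log₂(P(3)) = -(0.0775)·log₂(0.0775) = 0.28595
  -P(4)·log₂(P(4)) = -(0.0469)·log₂(0.0469) = 0.20703
  -P(5)·log₂(P(5)) = -(0.2657)·log₂(0.2657) = 0.50805
H(P) = 0.46476 + 0.19797 + 0.28595 + 0.20703 + 0.50805 = 1.66376 bits

log₂(5) = 2.32193 bits

D_KL(P||U) = 2.32193 - 1.66376 = 0.65817 ≈ 0.6582 bits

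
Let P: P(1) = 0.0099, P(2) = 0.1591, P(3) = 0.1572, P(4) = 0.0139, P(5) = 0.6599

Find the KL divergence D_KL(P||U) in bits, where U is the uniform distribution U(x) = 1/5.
0.9330 bits

U(i) = 1/5 for all i

D_KL(P||U) = Σ P(x) log₂(P(x) / (1/5))
           = Σ P(x) log₂(P(x)) + log₂(5)
           = log₂(5) - H(P)

H(P) = -Σ P(x) log₂(P(x)):
  -P(1)·log₂(P(1)) = -(0.0099)·log₂(0.0099) = 0.06592
  -P(2)·log₂(P(2)) = -(0.1591)·log₂(0.1591) = 0.42193
  -P(3)·log₂(P(3)) = -(0.1572)·log₂(0.1572) = 0.41962
  -P(4)·log₂(P(4)) = -(0.0139)·log₂(0.0139) = 0.08575
  -P(5)·log₂(P(5)) = -(0.6599)·log₂(0.6599) = 0.39573
H(P) = 0.06592 + 0.42193 + 0.41962 + 0.08575 + 0.39573 = 1.38895 bits

log₂(5) = 2.32193 bits

D_KL(P||U) = 2.32193 - 1.38895 = 0.93298 ≈ 0.9330 bits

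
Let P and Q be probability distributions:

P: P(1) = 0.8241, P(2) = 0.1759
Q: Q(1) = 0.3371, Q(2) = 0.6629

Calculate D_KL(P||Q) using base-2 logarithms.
0.7261 bits

D_KL(P||Q) = Σ P(x) log₂(P(x)/Q(x))

Computing term by term:
  P(1)·log₂(P(1)/Q(1)) = 0.8241·log₂(0.8241/0.3371) = 1.06279
  P(2)·log₂(P(2)/Q(2)) = 0.1759·log₂(0.1759/0.6629) = -0.33668

D_KL(P||Q) = 1.06279 - 0.33668 = 0.72611 ≈ 0.7261 bits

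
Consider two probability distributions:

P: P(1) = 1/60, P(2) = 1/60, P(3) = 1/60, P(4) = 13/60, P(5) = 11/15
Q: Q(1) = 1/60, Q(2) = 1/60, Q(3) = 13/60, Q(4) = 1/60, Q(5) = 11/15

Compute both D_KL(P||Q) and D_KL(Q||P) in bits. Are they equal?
D_KL(P||Q) = 0.7401 bits, D_KL(Q||P) = 0.7401 bits. Yes, in this case they are equal (although KL divergence is not symmetric in general).

D_KL(P||Q) = Σ P(x) log₂(P(x)/Q(x))

Computing term by term:
  P(1)·log₂(P(1)/Q(1)) = (1/60)·log₂((1/60)/(1/60)) = 0.00000
  P(2)·log₂(P(2)/Q(2)) = (1/60)·log₂((1/60)/(1/60)) = 0.00000
  P(3)·log₂(P(3)/Q(3)) = (1/60)·log₂((1/60)/(13/60)) = -0.06167
  P(4)·log₂(P(4)/Q(4)) = (13/60)·log₂((13/60)/(1/60)) = 0.80176
  P(5)·log₂(P(5)/Q(5)) = (11/15)·log₂((11/15)/(11/15)) = 0.00000

D_KL(P||Q) = 0.00000 + 0.00000 - 0.06167 + 0.80176 + 0.00000 = 0.74009 ≈ 0.7401 bits

D_KL(Q||P) = Σ Q(x) log₂(Q(x)/P(x))

Computing term by term:
  Q(1)·log₂(Q(1)/P(1)) = (1/60)·log₂((1/60)/(1/60)) = 0.00000
  Q(2)·log₂(Q(2)/P(2)) = (1/60)·log₂((1/60)/(1/60)) = 0.00000
  Q(3)·log₂(Q(3)/P(3)) = (13/60)·log₂((13/60)/(1/60)) = 0.80176
  Q(4)·log₂(Q(4)/P(4)) = (1/60)·log₂((1/60)/(13/60)) = -0.06167
  Q(5)·log₂(Q(5)/P(5)) = (11/15)·log₂((11/15)/(11/15)) = 0.00000

D_KL(Q||P) = 0.00000 + 0.00000 + 0.80176 - 0.06167 + 0.00000 = 0.74009 ≈ 0.7401 bits

These ARE equal here. Q is P with outcomes relabeled (Q(1) = P(2), Q(2) = P(1), Q(3) = P(4), Q(4) = P(3)) by a relabeling that is its own inverse, so the two sums contain exactly the same terms in a different order. This is a special case — KL divergence is not symmetric in general: D_KL(P||Q) ≠ D_KL(Q||P) for most P, Q.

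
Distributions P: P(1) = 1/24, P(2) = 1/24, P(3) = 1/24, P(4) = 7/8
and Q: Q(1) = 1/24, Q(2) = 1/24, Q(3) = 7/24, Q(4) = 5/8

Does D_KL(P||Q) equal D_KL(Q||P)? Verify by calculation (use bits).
D_KL(P||Q) = 0.3078 bits, D_KL(Q||P) = 0.5154 bits. No — D_KL(P||Q) ≠ D_KL(Q||P) for this pair.

D_KL(P||Q) = Σ P(x) log₂(P(x)/Q(x))

Computing term by term:
  P(1)·log₂(P(1)/Q(1)) = (1/24)·log₂((1/24)/(1/24)) = 0.00000
  P(2)·log₂(P(2)/Q(2)) = (1/24)·log₂((1/24)/(1/24)) = 0.00000
  P(3)·log₂(P(3)/Q(3)) = (1/24)·log₂((1/24)/(7/24)) = -0.11697
  P(4)·log₂(P(4)/Q(4)) = (7/8)·log₂((7/8)/(5/8)) = 0.42475

D_KL(P||Q) = 0.00000 + 0.00000 - 0.11697 + 0.42475 = 0.30778 ≈ 0.3078 bits

D_KL(Q||P) = Σ Q(x) log₂(Q(x)/P(x))

Computing term by term:
  Q(1)·log₂(Q(1)/P(1)) = (1/24)·log₂((1/24)/(1/24)) = 0.00000
  Q(2)·log₂(Q(2)/P(2)) = (1/24)·log₂((1/24)/(1/24)) = 0.00000
  Q(3)·log₂(Q(3)/P(3)) = (7/24)·log₂((7/24)/(1/24)) = 0.81881
  Q(4)·log₂(Q(4)/P(4)) = (5/8)·log₂((5/8)/(7/8)) = -0.30339

D_KL(Q||P) = 0.00000 + 0.00000 + 0.81881 - 0.30339 = 0.51542 ≈ 0.5154 bits

These are NOT equal (difference: 0.2076 bits). KL divergence is asymmetric: D_KL(P||Q) ≠ D_KL(Q||P) in general.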